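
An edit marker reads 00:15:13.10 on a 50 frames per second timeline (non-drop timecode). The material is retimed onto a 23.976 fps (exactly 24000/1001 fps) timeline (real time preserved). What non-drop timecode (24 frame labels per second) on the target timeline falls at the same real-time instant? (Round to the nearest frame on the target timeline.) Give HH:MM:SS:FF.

Source frame index: (0×3600 + 15×60 + 13) × 50 + 10 = 45660.
Real time: 45660 / (50) = 4566/5 s.
Target frame: (4566/5) × (24000/1001) = 21916800/1001 ≈ 21894.905 → 21895.
At 24 labels/s: frame 21895 → 00:15:12:07.

00:15:12:07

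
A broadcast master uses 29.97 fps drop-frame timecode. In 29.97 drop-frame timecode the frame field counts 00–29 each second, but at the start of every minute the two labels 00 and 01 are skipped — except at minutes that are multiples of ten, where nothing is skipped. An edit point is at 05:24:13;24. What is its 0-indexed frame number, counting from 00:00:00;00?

Complete 10-minute blocks: 32, each 17982 frames → 575424.
Remaining 4 whole minutes in the current block: 1800 + 3 × 1798 = 7194 frames.
Within the current minute: 13 × 30 + 24 − 2 = 412 (labels ;00/;01 skipped at this minute). Total = 575424 + 7194 + 412 = 583030.

583030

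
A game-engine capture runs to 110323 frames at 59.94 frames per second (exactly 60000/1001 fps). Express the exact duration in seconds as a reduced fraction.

Running time = 110323 ÷ (60000/1001) = 110323 × 1001/60000 = 110433323/60000 s.

110433323/60000 seconds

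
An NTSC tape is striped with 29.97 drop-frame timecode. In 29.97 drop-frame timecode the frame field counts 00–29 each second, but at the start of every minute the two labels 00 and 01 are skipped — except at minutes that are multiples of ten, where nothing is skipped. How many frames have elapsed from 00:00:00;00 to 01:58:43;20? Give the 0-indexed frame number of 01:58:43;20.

As if non-drop at 30 labels/s: (1 × 3600 + 58 × 60 + 43) × 30 + 20 = 213710.
Minute boundaries passed: 118; those not divisible by 10: 118 − 11 = 107; dropped labels = 2 × 107 = 214.
Actual frame index = 213710 − 214 = 213496.

213496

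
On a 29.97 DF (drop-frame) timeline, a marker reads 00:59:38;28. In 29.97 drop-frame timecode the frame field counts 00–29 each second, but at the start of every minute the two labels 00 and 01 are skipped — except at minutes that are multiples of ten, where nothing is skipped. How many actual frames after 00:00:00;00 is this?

107260

As if non-drop at 30 labels/s: (0 × 3600 + 59 × 60 + 38) × 30 + 28 = 107368.
Minute boundaries passed: 59; those not divisible by 10: 59 − 5 = 54; dropped labels = 2 × 54 = 108.
Actual frame index = 107368 − 108 = 107260.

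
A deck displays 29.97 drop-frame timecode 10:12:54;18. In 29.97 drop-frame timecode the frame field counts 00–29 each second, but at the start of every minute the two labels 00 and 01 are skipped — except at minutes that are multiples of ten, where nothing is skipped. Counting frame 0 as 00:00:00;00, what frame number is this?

1102136

As if non-drop at 30 labels/s: (10 × 3600 + 12 × 60 + 54) × 30 + 18 = 1103238.
Minute boundaries passed: 612; those not divisible by 10: 612 − 61 = 551; dropped labels = 2 × 551 = 1102.
Actual frame index = 1103238 − 1102 = 1102136.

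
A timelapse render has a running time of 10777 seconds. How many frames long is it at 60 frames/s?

646620 frames

Frames = 10777 × 60 = 646620.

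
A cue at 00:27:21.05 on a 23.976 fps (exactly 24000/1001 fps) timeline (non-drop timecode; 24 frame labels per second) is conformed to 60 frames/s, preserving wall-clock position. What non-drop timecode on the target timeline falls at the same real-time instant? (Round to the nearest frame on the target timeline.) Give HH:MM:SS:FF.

00:27:22:51

Source frame index: (0×3600 + 27×60 + 21) × 24 + 5 = 39389.
Real time: 39389 / (24000/1001) = 39428389/24000 s.
Target frame: (39428389/24000) × (60) = 39428389/400 ≈ 98570.973 → 98571.
At 60 labels/s: frame 98571 → 00:27:22:51.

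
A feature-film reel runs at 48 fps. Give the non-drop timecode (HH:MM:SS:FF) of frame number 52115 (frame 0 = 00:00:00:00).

00:18:05:35

52115 ÷ 48 = 1085 full seconds, remainder 35 frames.
1085 s = 0 h 18 min 5 s.
Timecode: 00:18:05:35.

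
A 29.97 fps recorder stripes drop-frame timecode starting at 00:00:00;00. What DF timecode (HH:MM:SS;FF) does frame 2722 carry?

Ten DF minutes hold 17982 frames, so frame 2722 lies in block 0 (frames 0–17981) with 2722 frames into that block.
The block's first minute is 1800 frames and the rest 1798 each; 2722 frames reaches minute 1, so 0 × 18 + 1 × 2 = 2 labels have been skipped so far.
Adding those back, label number 2722 + 2 = 2724 at 30 labels/s is 90 s + 24 f = 0 h 1 min 30 s frame 24, i.e. 00:01:30;24.

00:01:30;24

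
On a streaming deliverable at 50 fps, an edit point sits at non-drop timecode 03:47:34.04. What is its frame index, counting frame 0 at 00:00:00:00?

Total seconds to the label: (3 × 3600 + 47 × 60 + 34) = 13654.
Frame index = 13654 × 50 + 4 = 682704.

682704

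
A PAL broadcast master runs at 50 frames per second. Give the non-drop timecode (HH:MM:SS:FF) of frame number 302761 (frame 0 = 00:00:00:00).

01:40:55:11

302761 ÷ 50 = 6055 full seconds, remainder 11 frames.
6055 s = 1 h 40 min 55 s.
Timecode: 01:40:55:11.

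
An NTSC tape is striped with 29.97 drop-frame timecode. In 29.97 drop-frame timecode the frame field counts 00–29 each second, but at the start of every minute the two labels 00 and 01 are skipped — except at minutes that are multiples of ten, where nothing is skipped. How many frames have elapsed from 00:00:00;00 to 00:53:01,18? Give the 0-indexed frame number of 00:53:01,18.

As if non-drop at 30 labels/s: (0 × 3600 + 53 × 60 + 1) × 30 + 18 = 95448.
Minute boundaries passed: 53; those not divisible by 10: 53 − 5 = 48; dropped labels = 2 × 48 = 96.
Actual frame index = 95448 − 96 = 95352.

95352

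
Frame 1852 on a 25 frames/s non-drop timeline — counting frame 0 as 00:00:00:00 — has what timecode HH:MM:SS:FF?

1852 ÷ 25 = 74 full seconds, remainder 2 frames.
74 s = 0 h 1 min 14 s.
Timecode: 00:01:14:02.

00:01:14:02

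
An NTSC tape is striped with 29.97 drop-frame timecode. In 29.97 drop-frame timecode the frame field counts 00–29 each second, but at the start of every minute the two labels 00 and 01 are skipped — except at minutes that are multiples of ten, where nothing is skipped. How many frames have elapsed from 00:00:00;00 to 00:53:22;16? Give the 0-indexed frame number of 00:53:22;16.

95980

Complete 10-minute blocks: 5, each 17982 frames → 89910.
Remaining 3 whole minutes in the current block: 1800 + 2 × 1798 = 5396 frames.
Within the current minute: 22 × 30 + 16 − 2 = 674 (labels ;00/;01 skipped at this minute). Total = 89910 + 5396 + 674 = 95980.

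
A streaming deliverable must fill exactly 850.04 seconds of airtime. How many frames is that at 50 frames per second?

Frames = 850.04 × 50 = 42502.

42502 frames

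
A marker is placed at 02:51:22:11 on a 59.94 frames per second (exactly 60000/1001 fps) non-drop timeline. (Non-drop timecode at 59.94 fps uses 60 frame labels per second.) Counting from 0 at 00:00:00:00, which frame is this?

Total seconds to the label: (2 × 3600 + 51 × 60 + 22) = 10282.
Frame index = 10282 × 60 + 11 = 616931.

616931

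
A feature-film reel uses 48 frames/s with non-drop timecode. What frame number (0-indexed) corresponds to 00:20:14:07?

Total seconds to the label: (0 × 3600 + 20 × 60 + 14) = 1214.
Frame index = 1214 × 48 + 7 = 58279.

58279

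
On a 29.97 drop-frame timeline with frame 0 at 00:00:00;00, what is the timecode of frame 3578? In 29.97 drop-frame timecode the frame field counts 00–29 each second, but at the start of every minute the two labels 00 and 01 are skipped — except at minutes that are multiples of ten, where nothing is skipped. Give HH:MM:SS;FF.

Ten DF minutes hold 17982 frames, so frame 3578 lies in block 0 (frames 0–17981) with 3578 frames into that block.
The block's first minute is 1800 frames and the rest 1798 each; 3578 frames reaches minute 1, so 0 × 18 + 1 × 2 = 2 labels have been skipped so far.
Adding those back, label number 3578 + 2 = 3580 at 30 labels/s is 119 s + 10 f = 0 h 1 min 59 s frame 10, i.e. 00:01:59;10.

00:01:59;10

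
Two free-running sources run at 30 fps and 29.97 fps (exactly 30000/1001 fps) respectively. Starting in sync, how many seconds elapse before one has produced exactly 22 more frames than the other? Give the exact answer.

11011/15 seconds

The gap grows by |30000/1001 − 30| = 30/1001 frames per second.
Time for a 22-frame gap: 22 ÷ (30/1001) = 11011/15 s.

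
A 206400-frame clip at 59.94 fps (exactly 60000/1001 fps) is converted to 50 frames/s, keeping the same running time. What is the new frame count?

172172 frames

Target frames = source frames × (target rate / source rate) = 206400 × (50)/(60000/1001) = 206400 × 1001/1200 = 172172.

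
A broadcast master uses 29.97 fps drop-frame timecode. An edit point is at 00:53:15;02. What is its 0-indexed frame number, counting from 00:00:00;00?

95756

Complete 10-minute blocks: 5, each 17982 frames → 89910.
Remaining 3 whole minutes in the current block: 1800 + 2 × 1798 = 5396 frames.
Within the current minute: 15 × 30 + 2 − 2 = 450 (labels ;00/;01 skipped at this minute). Total = 89910 + 5396 + 450 = 95756.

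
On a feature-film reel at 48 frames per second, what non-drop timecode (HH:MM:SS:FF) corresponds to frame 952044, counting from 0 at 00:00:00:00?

952044 ÷ 48 = 19834 full seconds, remainder 12 frames.
19834 s = 5 h 30 min 34 s.
Timecode: 05:30:34:12.

05:30:34:12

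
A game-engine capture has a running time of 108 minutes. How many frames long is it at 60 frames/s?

108 min = 6480 s.
Frames = 6480 × 60 = 388800.

388800 frames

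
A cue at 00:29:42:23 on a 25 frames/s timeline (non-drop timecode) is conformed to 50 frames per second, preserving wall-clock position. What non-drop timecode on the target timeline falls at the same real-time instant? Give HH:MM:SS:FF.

00:29:42:46

Source frame index: (0×3600 + 29×60 + 42) × 25 + 23 = 44573.
Real time: 44573 / (25) = 44573/25 s.
Target frame: (44573/25) × (50) = 89146.
At 50 labels/s: frame 89146 → 00:29:42:46.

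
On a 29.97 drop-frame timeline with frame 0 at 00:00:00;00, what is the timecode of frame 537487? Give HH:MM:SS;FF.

04:58:54;05

Each 10-minute DF block holds 10 × 60 × 30 − 9 × 2 = 17982 frames. 537487 ÷ 17982 → 29 full blocks, remainder 16009.
Within the partial block the first minute is 1800 frames and each further minute 1798, so 8 further minute boundaries passed. Total skipped labels = 18 × 29 + 2 × 8 = 538.
Non-drop label index = 537487 + 538 = 538025; at 30 labels/s that is 04:58:54:05, i.e. DF 04:58:54;05.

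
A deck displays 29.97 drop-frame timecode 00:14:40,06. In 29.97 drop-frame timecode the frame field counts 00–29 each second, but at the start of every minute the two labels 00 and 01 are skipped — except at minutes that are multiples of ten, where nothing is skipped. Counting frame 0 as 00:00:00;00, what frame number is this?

Complete 10-minute blocks: 1, each 17982 frames → 17982.
Remaining 4 whole minutes in the current block: 1800 + 3 × 1798 = 7194 frames.
Within the current minute: 40 × 30 + 6 − 2 = 1204 (labels ;00/;01 skipped at this minute). Total = 17982 + 7194 + 1204 = 26380.

26380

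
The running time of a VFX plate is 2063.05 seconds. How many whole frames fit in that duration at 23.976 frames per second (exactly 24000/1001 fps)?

49463 frames

Frames = 2063.05 × 24000/1001 = 4501200/91 ≈ 49463.7363.
Complete frames: 49463.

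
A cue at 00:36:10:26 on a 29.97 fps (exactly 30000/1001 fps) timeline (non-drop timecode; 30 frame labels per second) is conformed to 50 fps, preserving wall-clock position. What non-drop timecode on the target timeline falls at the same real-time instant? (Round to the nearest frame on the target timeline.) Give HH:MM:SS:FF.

Source frame index: (0×3600 + 36×60 + 10) × 30 + 26 = 65126.
Real time: 65126 / (30000/1001) = 32595563/15000 s.
Target frame: (32595563/15000) × (50) = 32595563/300 ≈ 108651.877 → 108652.
At 50 labels/s: frame 108652 → 00:36:13:02.

00:36:13:02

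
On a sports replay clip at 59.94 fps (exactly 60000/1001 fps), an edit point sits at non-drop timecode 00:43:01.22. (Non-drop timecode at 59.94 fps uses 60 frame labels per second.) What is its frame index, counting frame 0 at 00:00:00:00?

154882

Total seconds to the label: (0 × 3600 + 43 × 60 + 1) = 2581.
Frame index = 2581 × 60 + 22 = 154882.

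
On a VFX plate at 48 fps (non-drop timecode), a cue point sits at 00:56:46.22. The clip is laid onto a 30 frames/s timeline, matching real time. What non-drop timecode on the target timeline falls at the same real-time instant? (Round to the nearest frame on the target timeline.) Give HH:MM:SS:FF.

Source frame index: (0×3600 + 56×60 + 46) × 48 + 22 = 163510.
Real time: 163510 / (48) = 81755/24 s.
Target frame: (81755/24) × (30) = 408775/4 ≈ 102193.750 → 102194.
At 30 labels/s: frame 102194 → 00:56:46:14.

00:56:46:14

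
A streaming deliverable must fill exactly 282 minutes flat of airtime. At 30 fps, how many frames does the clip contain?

507600 frames

282 min = 16920 s.
Frames = 16920 × 30 = 507600.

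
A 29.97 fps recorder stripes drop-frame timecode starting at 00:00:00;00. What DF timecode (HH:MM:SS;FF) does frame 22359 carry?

Each 10-minute DF block holds 10 × 60 × 30 − 9 × 2 = 17982 frames. 22359 ÷ 17982 → 1 full block, remainder 4377.
Within the partial block the first minute is 1800 frames and each further minute 1798, so 2 further minute boundaries passed. Total skipped labels = 18 × 1 + 2 × 2 = 22.
Non-drop label index = 22359 + 22 = 22381; at 30 labels/s that is 00:12:26:01, i.e. DF 00:12:26;01.

00:12:26;01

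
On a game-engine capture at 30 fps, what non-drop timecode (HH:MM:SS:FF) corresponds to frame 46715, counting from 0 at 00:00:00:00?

00:25:57:05

46715 ÷ 30 = 1557 full seconds, remainder 5 frames.
1557 s = 0 h 25 min 57 s.
Timecode: 00:25:57:05.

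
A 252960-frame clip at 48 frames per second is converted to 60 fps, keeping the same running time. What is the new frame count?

Target frames = source frames × (target rate / source rate) = 252960 × (60)/(48) = 252960 × 5/4 = 316200.

316200 frames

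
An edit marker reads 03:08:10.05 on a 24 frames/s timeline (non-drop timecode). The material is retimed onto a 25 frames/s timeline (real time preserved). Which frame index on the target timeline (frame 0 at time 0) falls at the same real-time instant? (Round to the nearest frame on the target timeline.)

frame 282255

Source frame index: (3×3600 + 8×60 + 10) × 24 + 5 = 270965.
Real time: 270965 / (24) = 270965/24 s.
Target frame: (270965/24) × (25) = 6774125/24 ≈ 282255.208 → 282255.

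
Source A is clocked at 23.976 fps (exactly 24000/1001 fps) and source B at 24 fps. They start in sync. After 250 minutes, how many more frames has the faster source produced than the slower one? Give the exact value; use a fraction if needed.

250 min = 15000 s.
A emits 24000/1001 × 15000 = 360000000/1001 frames; B emits 24 × 15000 = 360000.
Difference = 360000/1001 frames (≈ 359.6404); B is ahead of A.

360000/1001 frames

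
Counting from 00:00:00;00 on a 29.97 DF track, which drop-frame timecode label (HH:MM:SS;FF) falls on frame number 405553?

Ten DF minutes hold 17982 frames, so frame 405553 lies in block 22 (frames 395604–413585) with 9949 frames into that block.
The block's first minute is 1800 frames and the rest 1798 each; 9949 frames reaches minute 5, so 22 × 18 + 5 × 2 = 406 labels have been skipped so far.
Adding those back, label number 405553 + 406 = 405959 at 30 labels/s is 13531 s + 29 f = 3 h 45 min 31 s frame 29, i.e. 03:45:31;29.

03:45:31;29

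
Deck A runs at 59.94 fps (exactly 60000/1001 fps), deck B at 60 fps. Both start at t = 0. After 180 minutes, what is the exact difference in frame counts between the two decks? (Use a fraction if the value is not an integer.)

180 min = 10800 s.
A emits 60000/1001 × 10800 = 648000000/1001 frames; B emits 60 × 10800 = 648000.
Difference = 648000/1001 frames (≈ 647.3526); B is ahead of A.

648000/1001 frames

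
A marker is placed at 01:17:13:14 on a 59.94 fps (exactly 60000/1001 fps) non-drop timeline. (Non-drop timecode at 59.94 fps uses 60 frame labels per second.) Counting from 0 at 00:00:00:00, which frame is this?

277994

Total seconds to the label: (1 × 3600 + 17 × 60 + 13) = 4633.
Frame index = 4633 × 60 + 14 = 277994.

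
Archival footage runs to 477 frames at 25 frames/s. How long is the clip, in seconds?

19.08 seconds

Running time = 477 / (25) = 19.08 s.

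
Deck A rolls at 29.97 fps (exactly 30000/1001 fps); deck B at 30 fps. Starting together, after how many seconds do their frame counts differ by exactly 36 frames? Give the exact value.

1201.2 seconds

The gap grows by |30 − 30000/1001| = 30/1001 frames per second.
Time for a 36-frame gap: 36 ÷ (30/1001) = 1201.2 s.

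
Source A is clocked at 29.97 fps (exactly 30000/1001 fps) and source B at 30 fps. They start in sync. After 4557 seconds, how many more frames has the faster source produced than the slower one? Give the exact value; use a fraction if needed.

A emits 30000/1001 × 4557 = 19530000/143 frames; B emits 30 × 4557 = 136710.
Difference = 19530/143 frames (≈ 136.5734); B is ahead of A.

19530/143 frames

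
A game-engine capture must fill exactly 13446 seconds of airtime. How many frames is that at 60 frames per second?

806760 frames

Frames = 13446 × 60 = 806760.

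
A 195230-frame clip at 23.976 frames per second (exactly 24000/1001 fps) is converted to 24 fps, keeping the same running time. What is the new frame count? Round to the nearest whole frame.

195425 frames

Frames at target rate = 195230 × (24) / (24000/1001) = 19542523/100 ≈ 195425.230.
Nearest whole frame: 195425.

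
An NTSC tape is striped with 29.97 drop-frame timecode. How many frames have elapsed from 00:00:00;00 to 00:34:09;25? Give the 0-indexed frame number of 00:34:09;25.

61433

Complete 10-minute blocks: 3, each 17982 frames → 53946.
Remaining 4 whole minutes in the current block: 1800 + 3 × 1798 = 7194 frames.
Within the current minute: 9 × 30 + 25 − 2 = 293 (labels ;00/;01 skipped at this minute). Total = 53946 + 7194 + 293 = 61433.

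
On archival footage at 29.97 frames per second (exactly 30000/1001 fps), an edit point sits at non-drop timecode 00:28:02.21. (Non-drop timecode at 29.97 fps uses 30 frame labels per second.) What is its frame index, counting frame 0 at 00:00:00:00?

Total seconds to the label: (0 × 3600 + 28 × 60 + 2) = 1682.
Frame index = 1682 × 30 + 21 = 50481.

50481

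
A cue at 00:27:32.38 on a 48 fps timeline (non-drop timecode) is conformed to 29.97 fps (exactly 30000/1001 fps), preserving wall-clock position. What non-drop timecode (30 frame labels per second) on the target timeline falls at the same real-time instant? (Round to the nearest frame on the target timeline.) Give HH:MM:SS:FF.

00:27:31:04

Source frame index: (0×3600 + 27×60 + 32) × 48 + 38 = 79334.
Real time: 79334 / (48) = 39667/24 s.
Target frame: (39667/24) × (30000/1001) = 49583750/1001 ≈ 49534.216 → 49534.
At 30 labels/s: frame 49534 → 00:27:31:04.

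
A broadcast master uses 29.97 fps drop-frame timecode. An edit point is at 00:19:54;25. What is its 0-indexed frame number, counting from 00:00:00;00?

35809

Complete 10-minute blocks: 1, each 17982 frames → 17982.
Remaining 9 whole minutes in the current block: 1800 + 8 × 1798 = 16184 frames.
Within the current minute: 54 × 30 + 25 − 2 = 1643 (labels ;00/;01 skipped at this minute). Total = 17982 + 16184 + 1643 = 35809.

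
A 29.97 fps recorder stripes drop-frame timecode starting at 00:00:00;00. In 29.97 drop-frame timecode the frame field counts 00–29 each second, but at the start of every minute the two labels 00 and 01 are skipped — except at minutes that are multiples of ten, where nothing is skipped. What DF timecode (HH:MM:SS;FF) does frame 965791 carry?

Ten DF minutes hold 17982 frames, so frame 965791 lies in block 53 (frames 953046–971027) with 12745 frames into that block.
The block's first minute is 1800 frames and the rest 1798 each; 12745 frames reaches minute 7, so 53 × 18 + 7 × 2 = 968 labels have been skipped so far.
Adding those back, label number 965791 + 968 = 966759 at 30 labels/s is 32225 s + 9 f = 8 h 57 min 5 s frame 9, i.e. 08:57:05;09.

08:57:05;09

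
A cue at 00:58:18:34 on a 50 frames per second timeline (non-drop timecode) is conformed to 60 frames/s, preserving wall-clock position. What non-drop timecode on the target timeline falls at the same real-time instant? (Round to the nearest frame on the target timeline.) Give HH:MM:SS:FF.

00:58:18:41

Source frame index: (0×3600 + 58×60 + 18) × 50 + 34 = 174934.
Real time: 174934 / (50) = 87467/25 s.
Target frame: (87467/25) × (60) = 1049604/5 ≈ 209920.800 → 209921.
At 60 labels/s: frame 209921 → 00:58:18:41.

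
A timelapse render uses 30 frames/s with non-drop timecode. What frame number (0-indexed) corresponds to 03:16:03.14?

352904

Total seconds to the label: (3 × 3600 + 16 × 60 + 3) = 11763.
Frame index = 11763 × 30 + 14 = 352904.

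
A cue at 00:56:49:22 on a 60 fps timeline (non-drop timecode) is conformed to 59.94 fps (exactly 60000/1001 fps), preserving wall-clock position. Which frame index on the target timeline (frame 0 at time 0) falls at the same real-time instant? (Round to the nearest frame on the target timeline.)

frame 204358

Source frame index: (0×3600 + 56×60 + 49) × 60 + 22 = 204562.
Real time: 204562 / (60) = 102281/30 s.
Target frame: (102281/30) × (60000/1001) = 204562000/1001 ≈ 204357.642 → 204358.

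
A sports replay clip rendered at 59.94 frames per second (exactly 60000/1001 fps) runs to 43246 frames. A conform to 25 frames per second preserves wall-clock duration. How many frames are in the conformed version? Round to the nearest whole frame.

Frames at target rate = 43246 × (25) / (60000/1001) = 21644623/1200 ≈ 18037.186.
Nearest whole frame: 18037.

18037 frames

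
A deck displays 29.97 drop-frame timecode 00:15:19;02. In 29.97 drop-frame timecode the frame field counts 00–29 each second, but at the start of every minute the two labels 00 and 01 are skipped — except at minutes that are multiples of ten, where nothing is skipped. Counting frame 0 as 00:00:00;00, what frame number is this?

Complete 10-minute blocks: 1, each 17982 frames → 17982.
Remaining 5 whole minutes in the current block: 1800 + 4 × 1798 = 8992 frames.
Within the current minute: 19 × 30 + 2 − 2 = 570 (labels ;00/;01 skipped at this minute). Total = 17982 + 8992 + 570 = 27544.

27544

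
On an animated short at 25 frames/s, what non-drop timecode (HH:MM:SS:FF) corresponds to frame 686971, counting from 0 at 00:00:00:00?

686971 ÷ 25 = 27478 full seconds, remainder 21 frames.
27478 s = 7 h 37 min 58 s.
Timecode: 07:37:58:21.

07:37:58:21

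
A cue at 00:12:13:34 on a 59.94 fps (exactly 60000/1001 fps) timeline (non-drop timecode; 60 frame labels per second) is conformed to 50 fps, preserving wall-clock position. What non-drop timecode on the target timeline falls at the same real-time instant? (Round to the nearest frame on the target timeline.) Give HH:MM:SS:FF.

00:12:14:15

Source frame index: (0×3600 + 12×60 + 13) × 60 + 34 = 44014.
Real time: 44014 / (60000/1001) = 22029007/30000 s.
Target frame: (22029007/30000) × (50) = 22029007/600 ≈ 36715.012 → 36715.
At 50 labels/s: frame 36715 → 00:12:14:15.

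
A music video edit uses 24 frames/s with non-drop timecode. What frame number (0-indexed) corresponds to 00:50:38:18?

Total seconds to the label: (0 × 3600 + 50 × 60 + 38) = 3038.
Frame index = 3038 × 24 + 18 = 72930.

frame 72930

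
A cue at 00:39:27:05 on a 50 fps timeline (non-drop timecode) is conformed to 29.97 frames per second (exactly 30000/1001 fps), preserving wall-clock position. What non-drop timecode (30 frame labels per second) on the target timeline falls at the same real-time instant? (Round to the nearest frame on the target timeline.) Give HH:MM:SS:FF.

00:39:24:22

Source frame index: (0×3600 + 39×60 + 27) × 50 + 5 = 118355.
Real time: 118355 / (50) = 23671/10 s.
Target frame: (23671/10) × (30000/1001) = 71013000/1001 ≈ 70942.058 → 70942.
At 30 labels/s: frame 70942 → 00:39:24:22.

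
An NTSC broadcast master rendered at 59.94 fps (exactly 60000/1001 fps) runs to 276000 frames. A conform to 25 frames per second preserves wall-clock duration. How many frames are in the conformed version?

115115 frames

Target frames = source frames × (target rate / source rate) = 276000 × (25)/(60000/1001) = 276000 × 1001/2400 = 115115.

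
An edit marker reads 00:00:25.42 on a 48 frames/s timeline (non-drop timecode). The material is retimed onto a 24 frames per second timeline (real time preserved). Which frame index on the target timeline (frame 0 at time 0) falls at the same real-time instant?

Source frame index: (0×3600 + 0×60 + 25) × 48 + 42 = 1242.
Real time: 1242 / (48) = 207/8 s.
Target frame: (207/8) × (24) = 621.

frame 621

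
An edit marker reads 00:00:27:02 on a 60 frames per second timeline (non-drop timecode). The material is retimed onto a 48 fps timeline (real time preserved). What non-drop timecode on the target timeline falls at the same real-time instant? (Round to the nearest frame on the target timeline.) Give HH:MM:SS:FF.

Source frame index: (0×3600 + 0×60 + 27) × 60 + 2 = 1622.
Real time: 1622 / (60) = 811/30 s.
Target frame: (811/30) × (48) = 6488/5 ≈ 1297.600 → 1298.
At 48 labels/s: frame 1298 → 00:00:27:02.

00:00:27:02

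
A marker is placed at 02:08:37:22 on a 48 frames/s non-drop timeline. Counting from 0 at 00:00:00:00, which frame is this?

frame 370438

Total seconds to the label: (2 × 3600 + 8 × 60 + 37) = 7717.
Frame index = 7717 × 48 + 22 = 370438.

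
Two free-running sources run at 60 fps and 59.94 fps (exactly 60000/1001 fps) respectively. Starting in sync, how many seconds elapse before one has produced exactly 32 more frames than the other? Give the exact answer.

8008/15 seconds

The gap grows by |60000/1001 − 60| = 60/1001 frames per second.
Time for a 32-frame gap: 32 ÷ (60/1001) = 8008/15 s.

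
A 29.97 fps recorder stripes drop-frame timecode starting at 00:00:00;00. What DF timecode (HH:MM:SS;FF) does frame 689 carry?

00:00:22;29

Ten DF minutes hold 17982 frames, so frame 689 lies in block 0 (frames 0–17981) with 689 frames into that block.
The block's first minute is 1800 frames and the rest 1798 each; 689 frames reaches minute 0, so 0 × 18 + 0 × 2 = 0 labels have been skipped so far.
Adding those back, label number 689 + 0 = 689 at 30 labels/s is 22 s + 29 f = 0 h 0 min 22 s frame 29, i.e. 00:00:22;29.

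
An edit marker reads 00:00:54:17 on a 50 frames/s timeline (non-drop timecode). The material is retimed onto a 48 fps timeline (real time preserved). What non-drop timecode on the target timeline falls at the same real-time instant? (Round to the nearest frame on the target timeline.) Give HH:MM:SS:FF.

00:00:54:16

Source frame index: (0×3600 + 0×60 + 54) × 50 + 17 = 2717.
Real time: 2717 / (50) = 2717/50 s.
Target frame: (2717/50) × (48) = 65208/25 ≈ 2608.320 → 2608.
At 48 labels/s: frame 2608 → 00:00:54:16.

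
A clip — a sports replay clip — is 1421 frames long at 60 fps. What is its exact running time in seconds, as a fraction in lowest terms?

1421/60 seconds

Running time = 1421 ÷ (60) = 1421 × 1/60 = 1421/60 s.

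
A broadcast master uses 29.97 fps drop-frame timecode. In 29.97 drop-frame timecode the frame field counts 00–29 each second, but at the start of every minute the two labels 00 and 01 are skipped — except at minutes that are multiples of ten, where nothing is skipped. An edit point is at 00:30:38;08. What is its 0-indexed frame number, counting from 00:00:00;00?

55094

As if non-drop at 30 labels/s: (0 × 3600 + 30 × 60 + 38) × 30 + 8 = 55148.
Minute boundaries passed: 30; those not divisible by 10: 30 − 3 = 27; dropped labels = 2 × 27 = 54.
Actual frame index = 55148 − 54 = 55094.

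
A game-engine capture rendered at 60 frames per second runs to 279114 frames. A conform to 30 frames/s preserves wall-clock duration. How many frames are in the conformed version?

Frames at target rate = 279114 × (30) / (60) = 139557.

139557 frames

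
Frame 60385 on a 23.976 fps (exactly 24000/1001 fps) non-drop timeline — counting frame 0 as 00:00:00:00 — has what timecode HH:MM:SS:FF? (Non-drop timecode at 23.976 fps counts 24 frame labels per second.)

60385 ÷ 24 = 2516 full seconds, remainder 1 frame.
2516 s = 0 h 41 min 56 s.
Timecode: 00:41:56:01.

00:41:56:01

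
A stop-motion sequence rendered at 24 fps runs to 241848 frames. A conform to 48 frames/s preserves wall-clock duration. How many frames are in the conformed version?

483696 frames

Target frames = source frames × (target rate / source rate) = 241848 × (48)/(24) = 241848 × 2 = 483696.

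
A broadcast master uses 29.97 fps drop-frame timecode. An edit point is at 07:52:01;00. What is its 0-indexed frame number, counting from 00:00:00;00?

848780

Complete 10-minute blocks: 47, each 17982 frames → 845154.
Remaining 2 whole minutes in the current block: 1800 + 1 × 1798 = 3598 frames.
Within the current minute: 1 × 30 + 0 − 2 = 28 (labels ;00/;01 skipped at this minute). Total = 845154 + 3598 + 28 = 848780.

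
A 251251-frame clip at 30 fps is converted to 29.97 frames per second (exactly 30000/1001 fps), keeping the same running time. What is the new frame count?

Target frames = source frames × (target rate / source rate) = 251251 × (30000/1001)/(30) = 251251 × 1000/1001 = 251000.

251000 frames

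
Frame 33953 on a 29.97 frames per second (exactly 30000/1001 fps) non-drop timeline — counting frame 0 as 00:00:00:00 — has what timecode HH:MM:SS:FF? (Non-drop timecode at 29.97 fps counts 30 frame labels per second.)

33953 ÷ 30 = 1131 full seconds, remainder 23 frames.
1131 s = 0 h 18 min 51 s.
Timecode: 00:18:51:23.

00:18:51:23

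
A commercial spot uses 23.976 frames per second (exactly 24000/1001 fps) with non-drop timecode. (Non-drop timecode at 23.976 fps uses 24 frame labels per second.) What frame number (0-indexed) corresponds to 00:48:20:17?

Total seconds to the label: (0 × 3600 + 48 × 60 + 20) = 2900.
Frame index = 2900 × 24 + 17 = 69617.

69617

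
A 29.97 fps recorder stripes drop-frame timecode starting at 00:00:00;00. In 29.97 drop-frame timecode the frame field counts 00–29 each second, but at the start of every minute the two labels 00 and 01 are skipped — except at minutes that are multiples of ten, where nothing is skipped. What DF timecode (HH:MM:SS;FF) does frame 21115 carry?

00:11:44;15

Each 10-minute DF block holds 10 × 60 × 30 − 9 × 2 = 17982 frames. 21115 ÷ 17982 → 1 full block, remainder 3133.
Within the partial block the first minute is 1800 frames and each further minute 1798, so 1 further minute boundary passed. Total skipped labels = 18 × 1 + 2 × 1 = 20.
Non-drop label index = 21115 + 20 = 21135; at 30 labels/s that is 00:11:44:15, i.e. DF 00:11:44;15.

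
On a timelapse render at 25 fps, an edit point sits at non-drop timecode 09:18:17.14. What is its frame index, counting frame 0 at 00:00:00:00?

837439

Total seconds to the label: (9 × 3600 + 18 × 60 + 17) = 33497.
Frame index = 33497 × 25 + 14 = 837439.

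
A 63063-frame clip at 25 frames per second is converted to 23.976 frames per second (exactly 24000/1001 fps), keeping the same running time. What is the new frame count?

Target frames = source frames × (target rate / source rate) = 63063 × (24000/1001)/(25) = 63063 × 960/1001 = 60480.

60480 frames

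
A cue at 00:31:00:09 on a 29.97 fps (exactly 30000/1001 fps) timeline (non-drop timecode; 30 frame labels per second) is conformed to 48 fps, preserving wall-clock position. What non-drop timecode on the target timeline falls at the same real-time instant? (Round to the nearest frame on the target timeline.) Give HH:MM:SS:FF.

00:31:02:08

Source frame index: (0×3600 + 31×60 + 0) × 30 + 9 = 55809.
Real time: 55809 / (30000/1001) = 18621603/10000 s.
Target frame: (18621603/10000) × (48) = 55864809/625 ≈ 89383.694 → 89384.
At 48 labels/s: frame 89384 → 00:31:02:08.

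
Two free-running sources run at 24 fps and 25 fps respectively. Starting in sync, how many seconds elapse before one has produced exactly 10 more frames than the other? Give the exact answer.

10 seconds

The gap grows by |25 − 24| = 1 frame per second.
Time for a 10-frame gap: 10 ÷ (1) = 10 s.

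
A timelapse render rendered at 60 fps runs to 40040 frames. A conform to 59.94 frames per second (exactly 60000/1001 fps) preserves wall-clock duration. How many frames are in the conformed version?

40000 frames

Target frames = source frames × (target rate / source rate) = 40040 × (60000/1001)/(60) = 40040 × 1000/1001 = 40000.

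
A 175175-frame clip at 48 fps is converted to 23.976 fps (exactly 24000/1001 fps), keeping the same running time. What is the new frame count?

Target frames = source frames × (target rate / source rate) = 175175 × (24000/1001)/(48) = 175175 × 500/1001 = 87500.

87500 frames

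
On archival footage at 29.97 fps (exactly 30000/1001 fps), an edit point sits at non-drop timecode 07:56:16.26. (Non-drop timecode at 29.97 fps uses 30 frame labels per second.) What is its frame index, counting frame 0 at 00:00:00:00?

Total seconds to the label: (7 × 3600 + 56 × 60 + 16) = 28576.
Frame index = 28576 × 30 + 26 = 857306.

857306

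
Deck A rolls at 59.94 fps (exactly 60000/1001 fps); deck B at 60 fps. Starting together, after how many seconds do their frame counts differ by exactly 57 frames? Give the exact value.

950.95 seconds

The gap grows by |60 − 60000/1001| = 60/1001 frames per second.
Time for a 57-frame gap: 57 ÷ (60/1001) = 950.95 s.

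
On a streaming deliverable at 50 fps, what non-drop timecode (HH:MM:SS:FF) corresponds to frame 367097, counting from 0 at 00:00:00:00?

367097 ÷ 50 = 7341 full seconds, remainder 47 frames.
7341 s = 2 h 2 min 21 s.
Timecode: 02:02:21:47.

02:02:21:47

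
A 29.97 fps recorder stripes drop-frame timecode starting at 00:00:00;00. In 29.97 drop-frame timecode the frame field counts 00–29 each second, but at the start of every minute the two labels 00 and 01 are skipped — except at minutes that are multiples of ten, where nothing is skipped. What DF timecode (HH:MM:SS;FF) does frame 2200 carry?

00:01:13;12

Each 10-minute DF block holds 10 × 60 × 30 − 9 × 2 = 17982 frames. 2200 ÷ 17982 → 0 full blocks, remainder 2200.
Within the partial block the first minute is 1800 frames and each further minute 1798, so 1 further minute boundary passed. Total skipped labels = 18 × 0 + 2 × 1 = 2.
Non-drop label index = 2200 + 2 = 2202; at 30 labels/s that is 00:01:13:12, i.e. DF 00:01:13;12.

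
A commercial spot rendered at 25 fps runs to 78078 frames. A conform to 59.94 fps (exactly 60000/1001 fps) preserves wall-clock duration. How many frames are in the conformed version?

187200 frames

Target frames = source frames × (target rate / source rate) = 78078 × (60000/1001)/(25) = 78078 × 2400/1001 = 187200.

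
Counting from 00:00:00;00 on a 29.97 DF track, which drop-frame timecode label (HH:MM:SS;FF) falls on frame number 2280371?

21:08:08;15

Each 10-minute DF block holds 10 × 60 × 30 − 9 × 2 = 17982 frames. 2280371 ÷ 17982 → 126 full blocks, remainder 14639.
Within the partial block the first minute is 1800 frames and each further minute 1798, so 8 further minute boundaries passed. Total skipped labels = 18 × 126 + 2 × 8 = 2284.
Non-drop label index = 2280371 + 2284 = 2282655; at 30 labels/s that is 21:08:08:15, i.e. DF 21:08:08;15.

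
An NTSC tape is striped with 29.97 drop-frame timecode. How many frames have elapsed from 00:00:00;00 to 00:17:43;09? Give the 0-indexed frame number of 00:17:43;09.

31867

As if non-drop at 30 labels/s: (0 × 3600 + 17 × 60 + 43) × 30 + 9 = 31899.
Minute boundaries passed: 17; those not divisible by 10: 17 − 1 = 16; dropped labels = 2 × 16 = 32.
Actual frame index = 31899 − 32 = 31867.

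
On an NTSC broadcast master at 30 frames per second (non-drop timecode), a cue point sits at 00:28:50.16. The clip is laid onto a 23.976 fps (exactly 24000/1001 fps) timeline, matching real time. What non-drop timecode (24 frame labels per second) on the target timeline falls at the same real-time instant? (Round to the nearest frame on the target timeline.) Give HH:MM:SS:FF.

00:28:48:19

Source frame index: (0×3600 + 28×60 + 50) × 30 + 16 = 51916.
Real time: 51916 / (30) = 25958/15 s.
Target frame: (25958/15) × (24000/1001) = 41532800/1001 ≈ 41491.309 → 41491.
At 24 labels/s: frame 41491 → 00:28:48:19.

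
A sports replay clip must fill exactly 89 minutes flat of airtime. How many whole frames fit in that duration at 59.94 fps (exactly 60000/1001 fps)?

320079 frames

89 min = 5340 s.
Frames = 5340 × 60000/1001 = 320400000/1001 ≈ 320079.9201.
Complete frames: 320079.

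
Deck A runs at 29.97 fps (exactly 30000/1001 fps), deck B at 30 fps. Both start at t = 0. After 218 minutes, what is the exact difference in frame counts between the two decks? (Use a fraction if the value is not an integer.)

218 min = 13080 s.
A emits 30000/1001 × 13080 = 392400000/1001 frames; B emits 30 × 13080 = 392400.
Difference = 392400/1001 frames (≈ 392.0080); B is ahead of A.

392400/1001 frames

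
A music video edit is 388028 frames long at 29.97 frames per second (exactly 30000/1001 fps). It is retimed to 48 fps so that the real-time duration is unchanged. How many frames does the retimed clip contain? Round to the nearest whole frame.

Frames at target rate = 388028 × (48) / (30000/1001) = 388416028/625 ≈ 621465.645.
Nearest whole frame: 621466.

621466 frames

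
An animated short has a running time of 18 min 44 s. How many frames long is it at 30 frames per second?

33720 frames

18 min 44 s = 1124 s.
Frames = 1124 × 30 = 33720.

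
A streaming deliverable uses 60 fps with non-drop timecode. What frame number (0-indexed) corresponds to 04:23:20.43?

frame 948043

Total seconds to the label: (4 × 3600 + 23 × 60 + 20) = 15800.
Frame index = 15800 × 60 + 43 = 948043.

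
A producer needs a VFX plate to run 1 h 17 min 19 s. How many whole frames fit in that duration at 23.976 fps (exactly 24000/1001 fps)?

1 h 17 min 19 s = 4639 s.
Frames = 4639 × 24000/1001 = 111336000/1001 ≈ 111224.7752.
Complete frames: 111224.

111224 frames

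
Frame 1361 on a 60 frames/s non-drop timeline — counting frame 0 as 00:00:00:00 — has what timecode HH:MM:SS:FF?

1361 ÷ 60 = 22 full seconds, remainder 41 frames.
22 s = 0 h 0 min 22 s.
Timecode: 00:00:22:41.

00:00:22:41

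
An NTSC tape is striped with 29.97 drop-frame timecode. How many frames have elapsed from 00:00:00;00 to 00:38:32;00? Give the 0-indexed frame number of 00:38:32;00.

Complete 10-minute blocks: 3, each 17982 frames → 53946.
Remaining 8 whole minutes in the current block: 1800 + 7 × 1798 = 14386 frames.
Within the current minute: 32 × 30 + 0 − 2 = 958 (labels ;00/;01 skipped at this minute). Total = 53946 + 14386 + 958 = 69290.

69290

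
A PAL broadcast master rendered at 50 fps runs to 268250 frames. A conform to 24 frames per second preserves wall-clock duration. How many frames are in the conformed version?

Target frames = source frames × (target rate / source rate) = 268250 × (24)/(50) = 268250 × 12/25 = 128760.

128760 frames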